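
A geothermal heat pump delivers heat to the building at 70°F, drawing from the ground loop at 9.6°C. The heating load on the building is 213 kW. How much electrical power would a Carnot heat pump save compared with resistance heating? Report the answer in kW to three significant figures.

205 kW

In absolute terms T_C = 282.75 K and T_H = 294.26 K, so ΔT = 11.51 K.
COP_Carnot = T_H/ΔT = 294.26/11.51 = 25.56.
Resistance heating needs Ẇ_res = Q̇_H = 213.0 kW; the reversible heat pump needs only Ẇ_hp = Q̇_H/COP = 8.332 kW.
Saving = 213.0 − 8.332 = 204.7 kW.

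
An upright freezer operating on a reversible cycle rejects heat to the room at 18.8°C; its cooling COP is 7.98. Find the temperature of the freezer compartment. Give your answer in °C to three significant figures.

-13.7 °C

For a Carnot refrigerator COP_R = T_C/(T_H − T_C), so T_C = COP·T_H/(1 + COP).
With T_H = 291.95 K, T_C = 7.98 × 291.95/8.980 = 259.44 K.
Converting, 259.44 K = -13.71°C.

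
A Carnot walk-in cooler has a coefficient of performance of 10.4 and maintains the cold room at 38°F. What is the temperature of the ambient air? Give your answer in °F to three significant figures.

COP_R = T_C/(T_H − T_C) gives T_H − T_C = T_C/COP.
With T_C = 276.48 K, T_H = 276.48 × (1 + 1/10.4) = 303.07 K.
Converting, 303.07 K = 85.85°F.

85.9 °F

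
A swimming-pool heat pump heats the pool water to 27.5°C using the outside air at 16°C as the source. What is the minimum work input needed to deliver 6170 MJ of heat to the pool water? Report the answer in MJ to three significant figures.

236 MJ

In absolute terms T_C = 289.15 K and T_H = 300.65 K, so ΔT = 11.50 K.
The reversible limit is COP_HP = T_H/ΔT = 26.14, so W_min = Q_H/COP = Q_H·ΔT/T_H.
W_min = 6170 × 11.50/300.65 = 236.0 MJ.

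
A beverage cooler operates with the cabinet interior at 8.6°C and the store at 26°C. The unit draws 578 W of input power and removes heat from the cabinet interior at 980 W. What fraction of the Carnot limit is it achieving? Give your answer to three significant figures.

0.105

COP_actual = Q̇_C/Ẇ = 980.0/578.0 = 1.696.
In absolute terms T_C = 281.75 K and T_H = 299.15 K, so ΔT = 17.40 K.
COP_Carnot = T_C/ΔT = 281.75/17.40 = 16.19.
η_II = COP_actual/COP_Carnot = 1.696/16.19 = 0.1047.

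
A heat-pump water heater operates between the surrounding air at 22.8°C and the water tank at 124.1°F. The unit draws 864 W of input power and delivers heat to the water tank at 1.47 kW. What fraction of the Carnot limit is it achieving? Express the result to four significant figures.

Converting, Q̇_H = 1.470 kW = 1470 W, so COP_actual = Q̇_H/Ẇ = 1470/864.0 = 1.701.
In absolute terms T_C = 295.95 K and T_H = 324.32 K, so ΔT = 28.37 K.
COP_Carnot = T_H/ΔT = 324.32/28.37 = 11.43.
η_II = COP_actual/COP_Carnot = 1.701/11.43 = 0.1488.

0.1488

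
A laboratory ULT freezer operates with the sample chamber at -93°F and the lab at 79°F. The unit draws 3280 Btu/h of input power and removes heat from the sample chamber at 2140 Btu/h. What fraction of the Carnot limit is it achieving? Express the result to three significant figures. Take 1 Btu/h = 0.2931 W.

COP_actual = Q̇_C/Ẇ = 2140/3280 = 0.6524.
In absolute terms T_C = 203.71 K and T_H = 299.26 K, so ΔT = 95.56 K.
COP_Carnot = T_C/ΔT = 203.71/95.56 = 2.132.
η_II = COP_actual/COP_Carnot = 0.6524/2.132 = 0.3061.

0.306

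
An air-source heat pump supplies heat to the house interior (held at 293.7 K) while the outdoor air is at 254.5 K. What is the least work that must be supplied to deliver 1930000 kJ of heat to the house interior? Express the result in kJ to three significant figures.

The reservoir spacing is ΔT = 293.7 − 254.5 = 39.20 K.
The reversible limit is COP_HP = T_H/ΔT = 7.492, so W_min = Q_H/COP = Q_H·ΔT/T_H.
W_min = 1930000 × 39.20/293.70 = 257600 kJ.

258000 kJ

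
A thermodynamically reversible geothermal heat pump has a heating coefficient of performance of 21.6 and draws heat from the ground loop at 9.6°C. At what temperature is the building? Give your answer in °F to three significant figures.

COP_HP = T_H/(T_H − T_C) rearranges to T_H = COP·T_C/(COP − 1).
With T_C = 282.75 K, T_H = 21.6 × 282.75/20.60 = 296.48 K.
Converting, 296.48 K = 73.99°F.

74.0 °F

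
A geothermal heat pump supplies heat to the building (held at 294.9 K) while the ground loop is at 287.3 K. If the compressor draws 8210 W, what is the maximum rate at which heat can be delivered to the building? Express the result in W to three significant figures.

319000 W

The reservoir spacing is ΔT = 294.9 − 287.3 = 7.600 K.
COP_Carnot = T_H/ΔT = 294.90/7.600 = 38.80.
Q̇_max = COP_Carnot × Ẇ = 38.80 × 8210 W = 318600 W.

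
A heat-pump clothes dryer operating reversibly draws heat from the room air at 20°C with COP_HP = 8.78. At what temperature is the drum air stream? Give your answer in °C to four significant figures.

57.68 °C

COP_HP = T_H/(T_H − T_C) rearranges to T_H = COP·T_C/(COP − 1).
With T_C = 293.15 K, T_H = 8.78 × 293.15/7.780 = 330.83 K.
Converting, 330.83 K = 57.68°C.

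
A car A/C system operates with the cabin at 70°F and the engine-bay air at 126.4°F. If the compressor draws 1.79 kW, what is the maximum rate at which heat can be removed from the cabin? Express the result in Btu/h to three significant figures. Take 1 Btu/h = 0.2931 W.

In absolute terms T_C = 294.26 K and T_H = 325.59 K, so ΔT = 31.33 K.
COP_Carnot = T_C/ΔT = 294.26/31.33 = 9.391.
Q̇_max = COP_Carnot × Ẇ = 9.391 × 1.790 kW = 16.81 kW = 57350 Btu/h.

57400 Btu/h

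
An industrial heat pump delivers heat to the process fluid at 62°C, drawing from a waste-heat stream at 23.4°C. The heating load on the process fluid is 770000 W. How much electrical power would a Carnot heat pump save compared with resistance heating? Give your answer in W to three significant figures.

681000 W

In absolute terms T_C = 296.55 K and T_H = 335.15 K, so ΔT = 38.60 K.
COP_Carnot = T_H/ΔT = 335.15/38.60 = 8.683.
Resistance heating needs Ẇ_res = Q̇_H = 770000 W; the reversible heat pump needs only Ẇ_hp = Q̇_H/COP = 88680 W.
Saving = 770000 − 88680 = 681300 W.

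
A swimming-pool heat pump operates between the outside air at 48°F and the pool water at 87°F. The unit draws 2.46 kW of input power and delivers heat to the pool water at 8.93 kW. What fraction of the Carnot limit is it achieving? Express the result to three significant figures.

0.259

COP_actual = Q̇_H/Ẇ = 8.930/2.460 = 3.630.
In absolute terms T_C = 282.04 K and T_H = 303.71 K, so ΔT = 21.67 K.
COP_Carnot = T_H/ΔT = 303.71/21.67 = 14.02.
η_II = COP_actual/COP_Carnot = 3.630/14.02 = 0.2590.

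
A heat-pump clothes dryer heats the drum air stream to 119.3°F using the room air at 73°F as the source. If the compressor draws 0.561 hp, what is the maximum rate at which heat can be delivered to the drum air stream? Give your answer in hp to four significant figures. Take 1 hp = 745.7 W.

In absolute terms T_C = 295.93 K and T_H = 321.65 K, so ΔT = 25.72 K.
COP_Carnot = T_H/ΔT = 321.65/25.72 = 12.50.
Q̇_max = COP_Carnot × Ẇ = 12.50 × 0.5610 hp = 7.015 hp.

7.015 hp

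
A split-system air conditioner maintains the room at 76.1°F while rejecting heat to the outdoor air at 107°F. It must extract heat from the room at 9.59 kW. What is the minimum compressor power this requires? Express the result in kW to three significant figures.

In absolute terms T_C = 297.65 K and T_H = 314.82 K, so ΔT = 17.17 K.
COP_Carnot = T_C/ΔT = 297.65/17.17 = 17.34.
Ẇ_min = Q̇/COP_Carnot = 9.590/17.34 = 0.5531 kW.

0.553 kW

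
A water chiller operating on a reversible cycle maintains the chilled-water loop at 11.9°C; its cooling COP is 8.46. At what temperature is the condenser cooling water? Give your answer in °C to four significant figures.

45.59 °C

COP_R = T_C/(T_H − T_C) gives T_H − T_C = T_C/COP.
With T_C = 285.05 K, T_H = 285.05 × (1 + 1/8.46) = 318.74 K.
Converting, 318.74 K = 45.59°C.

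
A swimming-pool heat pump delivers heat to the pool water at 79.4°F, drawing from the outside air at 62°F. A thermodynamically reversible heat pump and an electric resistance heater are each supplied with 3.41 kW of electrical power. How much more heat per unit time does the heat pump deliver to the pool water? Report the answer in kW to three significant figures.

In absolute terms T_C = 289.82 K and T_H = 299.48 K, so ΔT = 9.667 K.
COP_Carnot = T_H/ΔT = 299.48/9.667 = 30.98.
The heat pump delivers Q̇_H = COP × Ẇ = 105.6 kW; the resistance heater delivers Ẇ = 3.410 kW.
Extra = (COP − 1)·Ẇ = 102.2 kW.

102 kW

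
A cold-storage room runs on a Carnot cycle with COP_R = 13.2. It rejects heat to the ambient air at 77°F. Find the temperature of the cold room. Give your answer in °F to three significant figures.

39.2 °F

For a Carnot refrigerator COP_R = T_C/(T_H − T_C), so T_C = COP·T_H/(1 + COP).
With T_H = 298.15 K, T_C = 13.2 × 298.15/14.20 = 277.15 K.
Converting, 277.15 K = 39.21°F.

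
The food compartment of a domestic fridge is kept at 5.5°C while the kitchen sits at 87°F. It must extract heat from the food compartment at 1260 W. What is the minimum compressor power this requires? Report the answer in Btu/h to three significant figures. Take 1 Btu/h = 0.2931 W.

In absolute terms T_C = 278.65 K and T_H = 303.71 K, so ΔT = 25.06 K.
COP_Carnot = T_C/ΔT = 278.65/25.06 = 11.12.
Ẇ_min = Q̇/COP_Carnot = 1260/11.12 = 113.3 W = 386.5 Btu/h.

387 Btu/h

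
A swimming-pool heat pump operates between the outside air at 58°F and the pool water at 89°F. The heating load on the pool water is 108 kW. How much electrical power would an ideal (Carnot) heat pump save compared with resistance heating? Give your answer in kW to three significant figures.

In absolute terms T_C = 287.59 K and T_H = 304.82 K, so ΔT = 17.22 K.
COP_Carnot = T_H/ΔT = 304.82/17.22 = 17.70.
Resistance heating needs Ẇ_res = Q̇_H = 108.0 kW; the reversible heat pump needs only Ẇ_hp = Q̇_H/COP = 6.102 kW.
Saving = 108.0 − 6.102 = 101.9 kW.

102 kW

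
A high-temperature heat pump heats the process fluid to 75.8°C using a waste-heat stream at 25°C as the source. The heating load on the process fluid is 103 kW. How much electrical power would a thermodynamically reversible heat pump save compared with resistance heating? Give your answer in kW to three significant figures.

88.0 kW

In absolute terms T_C = 298.15 K and T_H = 348.95 K, so ΔT = 50.80 K.
COP_Carnot = T_H/ΔT = 348.95/50.80 = 6.869.
Resistance heating needs Ẇ_res = Q̇_H = 103.0 kW; the reversible heat pump needs only Ẇ_hp = Q̇_H/COP = 14.99 kW.
Saving = 103.0 − 14.99 = 88.01 kW.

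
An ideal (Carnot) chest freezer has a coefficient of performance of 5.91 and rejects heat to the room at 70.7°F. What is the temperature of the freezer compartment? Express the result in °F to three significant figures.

For a Carnot refrigerator COP_R = T_C/(T_H − T_C), so T_C = COP·T_H/(1 + COP).
With T_H = 294.65 K, T_C = 5.91 × 294.65/6.910 = 252.01 K.
Converting, 252.01 K = -6.05°F.

-6.05 °F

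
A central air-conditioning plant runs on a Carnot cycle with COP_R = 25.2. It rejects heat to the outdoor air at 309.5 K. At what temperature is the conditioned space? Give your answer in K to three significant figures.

298 K

For a Carnot refrigerator COP_R = T_C/(T_H − T_C), so T_C = COP·T_H/(1 + COP).
With T_H = 309.50 K, T_C = 25.2 × 309.50/26.20 = 297.69 K.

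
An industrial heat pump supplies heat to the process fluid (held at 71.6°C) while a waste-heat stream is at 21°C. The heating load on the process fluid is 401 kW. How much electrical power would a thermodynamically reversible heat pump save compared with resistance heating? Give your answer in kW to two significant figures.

340 kW

In absolute terms T_C = 294.15 K and T_H = 344.75 K, so ΔT = 50.60 K.
COP_Carnot = T_H/ΔT = 344.75/50.60 = 6.813.
Resistance heating needs Ẇ_res = Q̇_H = 401.0 kW; the reversible heat pump needs only Ẇ_hp = Q̇_H/COP = 58.86 kW.
Saving = 401.0 − 58.86 = 342.1 kW.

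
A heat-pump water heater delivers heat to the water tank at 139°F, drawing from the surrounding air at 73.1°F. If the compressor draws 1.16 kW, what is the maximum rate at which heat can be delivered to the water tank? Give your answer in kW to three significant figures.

10.5 kW

In absolute terms T_C = 295.98 K and T_H = 332.59 K, so ΔT = 36.61 K.
COP_Carnot = T_H/ΔT = 332.59/36.61 = 9.085.
Q̇_max = COP_Carnot × Ẇ = 9.085 × 1.160 kW = 10.54 kW.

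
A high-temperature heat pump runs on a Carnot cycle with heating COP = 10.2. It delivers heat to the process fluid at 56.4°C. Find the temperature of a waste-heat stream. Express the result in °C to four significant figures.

24.09 °C

COP_HP = T_H/(T_H − T_C) gives T_H − T_C = T_H/COP.
With T_H = 329.55 K, T_C = 329.55 × (1 − 1/10.2) = 297.24 K.
Converting, 297.24 K = 24.09°C.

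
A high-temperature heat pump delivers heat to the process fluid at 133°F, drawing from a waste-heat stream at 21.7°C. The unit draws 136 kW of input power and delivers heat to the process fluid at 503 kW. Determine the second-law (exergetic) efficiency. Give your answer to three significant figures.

0.387

COP_actual = Q̇_H/Ẇ = 503.0/136.0 = 3.699.
In absolute terms T_C = 294.85 K and T_H = 329.26 K, so ΔT = 34.41 K.
COP_Carnot = T_H/ΔT = 329.26/34.41 = 9.568.
η_II = COP_actual/COP_Carnot = 3.699/9.568 = 0.3865.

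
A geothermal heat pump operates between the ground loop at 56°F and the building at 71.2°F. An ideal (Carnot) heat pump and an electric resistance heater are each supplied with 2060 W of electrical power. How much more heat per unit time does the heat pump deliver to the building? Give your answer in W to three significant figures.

69900 W

In absolute terms T_C = 286.48 K and T_H = 294.93 K, so ΔT = 8.444 K.
COP_Carnot = T_H/ΔT = 294.93/8.444 = 34.93.
The heat pump delivers Q̇_H = COP × Ẇ = 71950 W; the resistance heater delivers Ẇ = 2060 W.
Extra = (COP − 1)·Ẇ = 69890 W.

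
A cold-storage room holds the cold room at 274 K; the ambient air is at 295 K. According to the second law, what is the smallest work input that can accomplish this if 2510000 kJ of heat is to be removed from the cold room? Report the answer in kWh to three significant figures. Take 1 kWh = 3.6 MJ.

The reservoir spacing is ΔT = 295 − 274 = 21.00 K.
The reversible limit is COP_R = T_C/ΔT = 13.05, so W_min = Q_C/COP = Q_C·ΔT/T_C.
W_min = 2510000 × 21.00/274.00 = 192400 kJ = 53.44 kWh.

53.4 kWh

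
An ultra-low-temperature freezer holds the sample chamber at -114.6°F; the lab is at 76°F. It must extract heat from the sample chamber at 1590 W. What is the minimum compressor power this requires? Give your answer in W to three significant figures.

878 W

In absolute terms T_C = 191.71 K and T_H = 297.59 K, so ΔT = 105.9 K.
COP_Carnot = T_C/ΔT = 191.71/105.9 = 1.810.
Ẇ_min = Q̇/COP_Carnot = 1590/1.810 = 878.2 W.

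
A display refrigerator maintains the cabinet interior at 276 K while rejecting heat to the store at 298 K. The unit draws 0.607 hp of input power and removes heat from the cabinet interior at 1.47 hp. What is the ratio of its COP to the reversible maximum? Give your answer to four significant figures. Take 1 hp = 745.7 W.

0.1930

COP_actual = Q̇_C/Ẇ = 1.470/0.6070 = 2.422.
The reservoir spacing is ΔT = 298 − 276 = 22.00 K.
COP_Carnot = T_C/ΔT = 276.00/22.00 = 12.55.
η_II = COP_actual/COP_Carnot = 2.422/12.55 = 0.1930.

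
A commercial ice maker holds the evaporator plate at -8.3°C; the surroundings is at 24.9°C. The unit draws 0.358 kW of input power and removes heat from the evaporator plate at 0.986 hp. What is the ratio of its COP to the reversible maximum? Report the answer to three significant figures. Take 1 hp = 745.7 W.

Converting, Q̇_C = 0.9860 hp = 0.7353 kW, so COP_actual = Q̇_C/Ẇ = 0.7353/0.3580 = 2.054.
In absolute terms T_C = 264.85 K and T_H = 298.05 K, so ΔT = 33.20 K.
COP_Carnot = T_C/ΔT = 264.85/33.20 = 7.977.
η_II = COP_actual/COP_Carnot = 2.054/7.977 = 0.2575.

0.257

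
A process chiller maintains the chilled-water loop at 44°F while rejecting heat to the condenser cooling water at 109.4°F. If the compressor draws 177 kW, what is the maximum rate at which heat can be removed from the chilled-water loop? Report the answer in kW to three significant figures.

In absolute terms T_C = 279.82 K and T_H = 316.15 K, so ΔT = 36.33 K.
COP_Carnot = T_C/ΔT = 279.82/36.33 = 7.701.
Q̇_max = COP_Carnot × Ẇ = 7.701 × 177.0 kW = 1363 kW.

1360 kW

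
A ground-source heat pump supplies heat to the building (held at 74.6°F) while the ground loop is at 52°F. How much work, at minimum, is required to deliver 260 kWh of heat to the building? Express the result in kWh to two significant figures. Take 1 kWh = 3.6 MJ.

In absolute terms T_C = 284.26 K and T_H = 296.82 K, so ΔT = 12.56 K.
The reversible limit is COP_HP = T_H/ΔT = 23.64, so W_min = Q_H/COP = Q_H·ΔT/T_H.
W_min = 260.0 × 12.56/296.82 = 11.00 kWh.

11 kWh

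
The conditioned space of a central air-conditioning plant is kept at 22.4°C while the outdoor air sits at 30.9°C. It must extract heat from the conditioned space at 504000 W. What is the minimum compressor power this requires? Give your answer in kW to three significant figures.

In absolute terms T_C = 295.55 K and T_H = 304.05 K, so ΔT = 8.500 K.
COP_Carnot = T_C/ΔT = 295.55/8.500 = 34.77.
Ẇ_min = Q̇/COP_Carnot = 504000/34.77 = 14500 W = 14.50 kW.

14.5 kW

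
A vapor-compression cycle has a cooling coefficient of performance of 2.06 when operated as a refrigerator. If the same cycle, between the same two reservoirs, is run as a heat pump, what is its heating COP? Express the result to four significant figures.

3.060

The first law on one cycle gives Q_H = Q_C + W, so Q_H/W = Q_C/W + 1.
COP_HP = COP_R + 1 = 2.06 + 1 = 3.06.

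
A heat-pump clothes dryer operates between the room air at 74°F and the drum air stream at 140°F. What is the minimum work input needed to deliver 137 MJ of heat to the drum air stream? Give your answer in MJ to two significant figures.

15 MJ

In absolute terms T_C = 296.48 K and T_H = 333.15 K, so ΔT = 36.67 K.
The reversible limit is COP_HP = T_H/ΔT = 9.086, so W_min = Q_H/COP = Q_H·ΔT/T_H.
W_min = 137.0 × 36.67/333.15 = 15.08 MJ.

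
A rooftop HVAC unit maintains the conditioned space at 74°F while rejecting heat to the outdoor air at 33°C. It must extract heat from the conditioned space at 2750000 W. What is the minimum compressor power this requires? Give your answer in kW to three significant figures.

89.7 kW

In absolute terms T_C = 296.48 K and T_H = 306.15 K, so ΔT = 9.667 K.
COP_Carnot = T_C/ΔT = 296.48/9.667 = 30.67.
Ẇ_min = Q̇/COP_Carnot = 2750000/30.67 = 89660 W = 89.66 kW.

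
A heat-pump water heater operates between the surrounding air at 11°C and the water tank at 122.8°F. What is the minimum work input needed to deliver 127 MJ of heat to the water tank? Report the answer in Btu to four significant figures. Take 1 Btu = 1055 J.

14670 Btu

In absolute terms T_C = 284.15 K and T_H = 323.59 K, so ΔT = 39.44 K.
The reversible limit is COP_HP = T_H/ΔT = 8.204, so W_min = Q_H/COP = Q_H·ΔT/T_H.
W_min = 127.0 × 39.44/323.59 = 15.48 MJ = 14670 Btu.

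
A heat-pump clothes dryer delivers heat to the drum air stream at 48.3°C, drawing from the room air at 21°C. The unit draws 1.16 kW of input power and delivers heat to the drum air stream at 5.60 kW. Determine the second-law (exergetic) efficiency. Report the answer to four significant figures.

0.4100

COP_actual = Q̇_H/Ẇ = 5.600/1.160 = 4.828.
In absolute terms T_C = 294.15 K and T_H = 321.45 K, so ΔT = 27.30 K.
COP_Carnot = T_H/ΔT = 321.45/27.30 = 11.77.
η_II = COP_actual/COP_Carnot = 4.828/11.77 = 0.4100.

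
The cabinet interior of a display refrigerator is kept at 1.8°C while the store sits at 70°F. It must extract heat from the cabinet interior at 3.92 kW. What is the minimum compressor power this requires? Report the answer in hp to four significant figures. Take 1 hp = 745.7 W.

In absolute terms T_C = 274.95 K and T_H = 294.26 K, so ΔT = 19.31 K.
COP_Carnot = T_C/ΔT = 274.95/19.31 = 14.24.
Ẇ_min = Q̇/COP_Carnot = 3.920/14.24 = 0.2753 kW = 0.3692 hp.

0.3692 hp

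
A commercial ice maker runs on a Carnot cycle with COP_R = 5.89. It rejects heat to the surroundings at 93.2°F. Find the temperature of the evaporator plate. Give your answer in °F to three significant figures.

For a Carnot refrigerator COP_R = T_C/(T_H − T_C), so T_C = COP·T_H/(1 + COP).
With T_H = 307.15 K, T_C = 5.89 × 307.15/6.890 = 262.57 K.
Converting, 262.57 K = 12.96°F.

13.0 °F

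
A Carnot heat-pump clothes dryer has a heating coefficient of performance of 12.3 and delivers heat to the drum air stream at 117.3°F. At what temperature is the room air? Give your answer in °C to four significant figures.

21.33 °C

COP_HP = T_H/(T_H − T_C) gives T_H − T_C = T_H/COP.
With T_H = 320.54 K, T_C = 320.54 × (1 − 1/12.3) = 294.48 K.
Converting, 294.48 K = 21.33°C.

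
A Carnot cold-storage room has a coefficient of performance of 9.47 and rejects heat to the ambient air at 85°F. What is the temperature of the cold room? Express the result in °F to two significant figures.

For a Carnot refrigerator COP_R = T_C/(T_H − T_C), so T_C = COP·T_H/(1 + COP).
With T_H = 302.59 K, T_C = 9.47 × 302.59/10.47 = 273.69 K.
Converting, 273.69 K = 32.98°F.

33 °F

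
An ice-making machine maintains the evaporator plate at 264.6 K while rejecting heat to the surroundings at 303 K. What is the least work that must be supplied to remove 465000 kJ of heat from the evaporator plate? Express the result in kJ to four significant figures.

The reservoir spacing is ΔT = 303 − 264.6 = 38.40 K.
The reversible limit is COP_R = T_C/ΔT = 6.891, so W_min = Q_C/COP = Q_C·ΔT/T_C.
W_min = 465000 × 38.40/264.60 = 67480 kJ.

67480 kJ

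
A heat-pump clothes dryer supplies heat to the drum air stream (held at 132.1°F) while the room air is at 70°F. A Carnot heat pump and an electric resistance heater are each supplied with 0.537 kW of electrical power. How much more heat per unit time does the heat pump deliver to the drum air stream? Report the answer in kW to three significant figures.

In absolute terms T_C = 294.26 K and T_H = 328.76 K, so ΔT = 34.50 K.
COP_Carnot = T_H/ΔT = 328.76/34.50 = 9.529.
The heat pump delivers Q̇_H = COP × Ẇ = 5.117 kW; the resistance heater delivers Ẇ = 0.5370 kW.
Extra = (COP − 1)·Ẇ = 4.580 kW.

4.58 kW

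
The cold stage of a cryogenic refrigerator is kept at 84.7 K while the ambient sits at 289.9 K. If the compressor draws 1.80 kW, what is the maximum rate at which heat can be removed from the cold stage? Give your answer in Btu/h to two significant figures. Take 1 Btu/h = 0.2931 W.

The reservoir spacing is ΔT = 289.9 − 84.7 = 205.2 K.
COP_Carnot = T_C/ΔT = 84.70/205.2 = 0.4128.
Q̇_max = COP_Carnot × Ẇ = 0.4128 × 1.800 kW = 0.7430 kW = 2535 Btu/h.

2500 Btu/h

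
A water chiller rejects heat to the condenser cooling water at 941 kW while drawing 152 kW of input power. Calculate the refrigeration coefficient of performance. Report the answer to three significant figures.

The first law gives Q̇_H = Q̇_C + Ẇ, so the three rates are Q̇_C = 789.0, Q̇_H = 941.0, Ẇ = 152.0 kW.
COP_R = Q̇_C/Ẇ = 789.0/152.0 = 5.191.

5.19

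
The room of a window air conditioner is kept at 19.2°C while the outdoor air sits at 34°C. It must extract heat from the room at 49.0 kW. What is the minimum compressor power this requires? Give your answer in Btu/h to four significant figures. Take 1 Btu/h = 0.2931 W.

In absolute terms T_C = 292.35 K and T_H = 307.15 K, so ΔT = 14.80 K.
COP_Carnot = T_C/ΔT = 292.35/14.80 = 19.75.
Ẇ_min = Q̇/COP_Carnot = 49.00/19.75 = 2.481 kW = 8463 Btu/h.

8463 Btu/h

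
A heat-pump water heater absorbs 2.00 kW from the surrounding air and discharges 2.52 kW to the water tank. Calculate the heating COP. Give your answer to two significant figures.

4.8

The first law gives Q̇_H = Q̇_C + Ẇ, so the three rates are Q̇_C = 2.000, Q̇_H = 2.520, Ẇ = 0.5200 kW.
COP_HP = Q̇_H/Ẇ = 2.520/0.5200 = 4.846.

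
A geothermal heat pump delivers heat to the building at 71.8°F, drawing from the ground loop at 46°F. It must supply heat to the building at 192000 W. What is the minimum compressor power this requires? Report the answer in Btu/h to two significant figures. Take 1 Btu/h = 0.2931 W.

32000 Btu/h

In absolute terms T_C = 280.93 K and T_H = 295.26 K, so ΔT = 14.33 K.
COP_Carnot = T_H/ΔT = 295.26/14.33 = 20.60.
Ẇ_min = Q̇/COP_Carnot = 192000/20.60 = 9321 W = 31800 Btu/h.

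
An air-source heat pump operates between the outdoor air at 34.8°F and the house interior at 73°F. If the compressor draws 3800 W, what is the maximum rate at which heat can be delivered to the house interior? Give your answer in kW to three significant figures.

In absolute terms T_C = 274.71 K and T_H = 295.93 K, so ΔT = 21.22 K.
COP_Carnot = T_H/ΔT = 295.93/21.22 = 13.94.
Q̇_max = COP_Carnot × Ẇ = 13.94 × 3800 W = 52990 W = 52.99 kW.

53.0 kW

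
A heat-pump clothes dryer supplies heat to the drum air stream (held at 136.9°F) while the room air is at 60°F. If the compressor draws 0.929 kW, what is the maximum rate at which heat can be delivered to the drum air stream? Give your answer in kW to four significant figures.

7.207 kW

In absolute terms T_C = 288.71 K and T_H = 331.43 K, so ΔT = 42.72 K.
COP_Carnot = T_H/ΔT = 331.43/42.72 = 7.758.
Q̇_max = COP_Carnot × Ẇ = 7.758 × 0.9290 kW = 7.207 kW.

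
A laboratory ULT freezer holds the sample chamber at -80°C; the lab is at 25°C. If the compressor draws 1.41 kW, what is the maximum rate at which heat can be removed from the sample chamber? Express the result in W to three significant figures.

2590 W

In absolute terms T_C = 193.15 K and T_H = 298.15 K, so ΔT = 105.0 K.
COP_Carnot = T_C/ΔT = 193.15/105.0 = 1.840.
Q̇_max = COP_Carnot × Ẇ = 1.840 × 1.410 kW = 2.594 kW = 2594 W.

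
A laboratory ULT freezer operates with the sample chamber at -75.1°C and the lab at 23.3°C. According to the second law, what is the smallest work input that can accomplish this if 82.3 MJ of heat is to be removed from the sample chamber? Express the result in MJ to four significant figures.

In absolute terms T_C = 198.05 K and T_H = 296.45 K, so ΔT = 98.40 K.
The reversible limit is COP_R = T_C/ΔT = 2.013, so W_min = Q_C/COP = Q_C·ΔT/T_C.
W_min = 82.30 × 98.40/198.05 = 40.89 MJ.

40.89 MJ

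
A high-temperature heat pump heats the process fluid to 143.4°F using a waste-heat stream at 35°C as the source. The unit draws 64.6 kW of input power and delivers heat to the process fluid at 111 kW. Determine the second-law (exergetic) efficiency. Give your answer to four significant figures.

COP_actual = Q̇_H/Ẇ = 111.0/64.60 = 1.718.
In absolute terms T_C = 308.15 K and T_H = 335.04 K, so ΔT = 26.89 K.
COP_Carnot = T_H/ΔT = 335.04/26.89 = 12.46.
η_II = COP_actual/COP_Carnot = 1.718/12.46 = 0.1379.

0.1379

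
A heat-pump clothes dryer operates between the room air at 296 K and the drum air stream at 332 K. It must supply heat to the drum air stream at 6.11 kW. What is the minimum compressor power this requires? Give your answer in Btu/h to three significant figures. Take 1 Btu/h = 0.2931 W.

2260 Btu/h

The reservoir spacing is ΔT = 332 − 296 = 36.00 K.
COP_Carnot = T_H/ΔT = 332.00/36.00 = 9.222.
Ẇ_min = Q̇/COP_Carnot = 6.110/9.222 = 0.6625 kW = 2260 Btu/h.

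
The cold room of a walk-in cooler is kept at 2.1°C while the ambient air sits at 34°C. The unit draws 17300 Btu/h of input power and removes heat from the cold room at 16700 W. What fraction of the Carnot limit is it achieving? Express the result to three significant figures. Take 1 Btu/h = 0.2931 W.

0.382

Converting, Q̇_C = 16700 W = 56980 Btu/h, so COP_actual = Q̇_C/Ẇ = 56980/17300 = 3.293.
In absolute terms T_C = 275.25 K and T_H = 307.15 K, so ΔT = 31.90 K.
COP_Carnot = T_C/ΔT = 275.25/31.90 = 8.629.
η_II = COP_actual/COP_Carnot = 3.293/8.629 = 0.3817.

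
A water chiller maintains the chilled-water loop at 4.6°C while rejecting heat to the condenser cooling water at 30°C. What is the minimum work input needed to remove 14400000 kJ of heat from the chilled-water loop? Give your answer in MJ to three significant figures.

In absolute terms T_C = 277.75 K and T_H = 303.15 K, so ΔT = 25.40 K.
The reversible limit is COP_R = T_C/ΔT = 10.94, so W_min = Q_C/COP = Q_C·ΔT/T_C.
W_min = 14400000 × 25.40/277.75 = 1317000 kJ = 1317 MJ.

1320 MJ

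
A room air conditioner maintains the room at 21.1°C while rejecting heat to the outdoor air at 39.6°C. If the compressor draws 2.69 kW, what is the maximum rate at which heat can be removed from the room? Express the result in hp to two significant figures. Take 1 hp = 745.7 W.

57 hp

In absolute terms T_C = 294.25 K and T_H = 312.75 K, so ΔT = 18.50 K.
COP_Carnot = T_C/ΔT = 294.25/18.50 = 15.91.
Q̇_max = COP_Carnot × Ẇ = 15.91 × 2.690 kW = 42.79 kW = 57.38 hp.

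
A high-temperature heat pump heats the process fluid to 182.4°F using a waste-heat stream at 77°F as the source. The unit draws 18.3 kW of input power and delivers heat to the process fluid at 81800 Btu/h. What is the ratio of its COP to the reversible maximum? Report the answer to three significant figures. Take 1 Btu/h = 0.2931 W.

0.215

Converting, Q̇_H = 81800 Btu/h = 23.98 kW, so COP_actual = Q̇_H/Ẇ = 23.98/18.30 = 1.310.
In absolute terms T_C = 298.15 K and T_H = 356.71 K, so ΔT = 58.56 K.
COP_Carnot = T_H/ΔT = 356.71/58.56 = 6.092.
η_II = COP_actual/COP_Carnot = 1.310/6.092 = 0.2151.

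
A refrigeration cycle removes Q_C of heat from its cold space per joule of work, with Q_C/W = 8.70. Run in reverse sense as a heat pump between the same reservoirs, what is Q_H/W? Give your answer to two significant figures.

9.7

The first law on one cycle gives Q_H = Q_C + W, so Q_H/W = Q_C/W + 1.
COP_HP = COP_R + 1 = 8.70 + 1 = 9.70.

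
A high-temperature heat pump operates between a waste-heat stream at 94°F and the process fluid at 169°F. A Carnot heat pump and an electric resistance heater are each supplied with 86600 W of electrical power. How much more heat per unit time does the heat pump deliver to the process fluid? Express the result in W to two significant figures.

640000 W

In absolute terms T_C = 307.59 K and T_H = 349.26 K, so ΔT = 41.67 K.
COP_Carnot = T_H/ΔT = 349.26/41.67 = 8.382.
The heat pump delivers Q̇_H = COP × Ẇ = 725900 W; the resistance heater delivers Ẇ = 86600 W.
Extra = (COP − 1)·Ẇ = 639300 W.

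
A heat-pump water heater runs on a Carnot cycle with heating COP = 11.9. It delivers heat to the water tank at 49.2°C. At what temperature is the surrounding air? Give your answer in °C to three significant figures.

22.1 °C

COP_HP = T_H/(T_H − T_C) gives T_H − T_C = T_H/COP.
With T_H = 322.35 K, T_C = 322.35 × (1 − 1/11.9) = 295.26 K.
Converting, 295.26 K = 22.11°C.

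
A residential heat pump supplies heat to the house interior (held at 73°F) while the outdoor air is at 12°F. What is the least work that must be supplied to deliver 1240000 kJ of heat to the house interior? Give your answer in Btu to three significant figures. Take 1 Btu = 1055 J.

In absolute terms T_C = 262.04 K and T_H = 295.93 K, so ΔT = 33.89 K.
The reversible limit is COP_HP = T_H/ΔT = 8.732, so W_min = Q_H/COP = Q_H·ΔT/T_H.
W_min = 1240000 × 33.89/295.93 = 142000 kJ = 134600 Btu.

135000 Btu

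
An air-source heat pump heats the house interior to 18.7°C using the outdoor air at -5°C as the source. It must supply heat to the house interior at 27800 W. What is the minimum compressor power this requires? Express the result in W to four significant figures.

2258 W

In absolute terms T_C = 268.15 K and T_H = 291.85 K, so ΔT = 23.70 K.
COP_Carnot = T_H/ΔT = 291.85/23.70 = 12.31.
Ẇ_min = Q̇/COP_Carnot = 27800/12.31 = 2258 W.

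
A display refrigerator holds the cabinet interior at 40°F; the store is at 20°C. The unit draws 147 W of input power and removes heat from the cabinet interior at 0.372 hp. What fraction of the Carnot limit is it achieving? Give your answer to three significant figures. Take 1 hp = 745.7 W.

0.106

Converting, Q̇_C = 0.3720 hp = 277.4 W, so COP_actual = Q̇_C/Ẇ = 277.4/147.0 = 1.887.
In absolute terms T_C = 277.59 K and T_H = 293.15 K, so ΔT = 15.56 K.
COP_Carnot = T_C/ΔT = 277.59/15.56 = 17.85.
η_II = COP_actual/COP_Carnot = 1.887/17.85 = 0.1057.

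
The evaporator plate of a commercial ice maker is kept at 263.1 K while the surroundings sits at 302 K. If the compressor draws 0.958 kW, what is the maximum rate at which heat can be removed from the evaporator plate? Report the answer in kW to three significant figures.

The reservoir spacing is ΔT = 302 − 263.1 = 38.90 K.
COP_Carnot = T_C/ΔT = 263.10/38.90 = 6.763.
Q̇_max = COP_Carnot × Ẇ = 6.763 × 0.9580 kW = 6.479 kW.

6.48 kW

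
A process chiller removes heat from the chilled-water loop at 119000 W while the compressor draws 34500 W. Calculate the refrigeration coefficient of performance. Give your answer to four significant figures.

3.449

The first law gives Q̇_H = Q̇_C + Ẇ, so the three rates are Q̇_C = 119000, Q̇_H = 153500, Ẇ = 34500 W.
COP_R = Q̇_C/Ẇ = 119000/34500 = 3.449.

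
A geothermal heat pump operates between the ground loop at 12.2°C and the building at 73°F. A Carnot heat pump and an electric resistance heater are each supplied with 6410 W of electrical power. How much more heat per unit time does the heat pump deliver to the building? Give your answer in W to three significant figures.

173000 W

In absolute terms T_C = 285.35 K and T_H = 295.93 K, so ΔT = 10.58 K.
COP_Carnot = T_H/ΔT = 295.93/10.58 = 27.98.
The heat pump delivers Q̇_H = COP × Ẇ = 179300 W; the resistance heater delivers Ẇ = 6410 W.
Extra = (COP − 1)·Ẇ = 172900 W.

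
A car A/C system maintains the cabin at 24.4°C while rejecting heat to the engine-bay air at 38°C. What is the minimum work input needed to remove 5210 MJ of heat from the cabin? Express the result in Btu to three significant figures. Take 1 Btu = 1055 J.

226000 Btu

In absolute terms T_C = 297.55 K and T_H = 311.15 K, so ΔT = 13.60 K.
The reversible limit is COP_R = T_C/ΔT = 21.88, so W_min = Q_C/COP = Q_C·ΔT/T_C.
W_min = 5210 × 13.60/297.55 = 238.1 MJ = 225700 Btu.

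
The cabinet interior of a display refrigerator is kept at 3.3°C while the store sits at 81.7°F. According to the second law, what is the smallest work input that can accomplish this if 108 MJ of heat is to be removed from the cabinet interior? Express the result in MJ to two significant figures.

9.5 MJ

In absolute terms T_C = 276.45 K and T_H = 300.76 K, so ΔT = 24.31 K.
The reversible limit is COP_R = T_C/ΔT = 11.37, so W_min = Q_C/COP = Q_C·ΔT/T_C.
W_min = 108.0 × 24.31/276.45 = 9.498 MJ.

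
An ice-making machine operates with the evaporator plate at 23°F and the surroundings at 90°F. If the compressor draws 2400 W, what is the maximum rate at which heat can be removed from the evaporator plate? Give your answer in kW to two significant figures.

17 kW

In absolute terms T_C = 268.15 K and T_H = 305.37 K, so ΔT = 37.22 K.
COP_Carnot = T_C/ΔT = 268.15/37.22 = 7.204.
Q̇_max = COP_Carnot × Ẇ = 7.204 × 2400 W = 17290 W = 17.29 kW.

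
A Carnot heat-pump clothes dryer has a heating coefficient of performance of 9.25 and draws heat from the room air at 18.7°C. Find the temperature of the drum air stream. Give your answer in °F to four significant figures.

COP_HP = T_H/(T_H − T_C) rearranges to T_H = COP·T_C/(COP − 1).
With T_C = 291.85 K, T_H = 9.25 × 291.85/8.250 = 327.23 K.
Converting, 327.23 K = 129.34°F.

129.3 °F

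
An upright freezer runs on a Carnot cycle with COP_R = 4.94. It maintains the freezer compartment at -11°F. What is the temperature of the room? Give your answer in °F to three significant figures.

COP_R = T_C/(T_H − T_C) gives T_H − T_C = T_C/COP.
With T_C = 249.26 K, T_H = 249.26 × (1 + 1/4.94) = 299.72 K.
Converting, 299.72 K = 79.82°F.

79.8 °F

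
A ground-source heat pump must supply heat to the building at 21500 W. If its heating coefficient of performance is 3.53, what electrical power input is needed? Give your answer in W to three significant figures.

6090 W

Ẇ = Q̇_H/COP_HP = 21500/3.53 = 6091 W.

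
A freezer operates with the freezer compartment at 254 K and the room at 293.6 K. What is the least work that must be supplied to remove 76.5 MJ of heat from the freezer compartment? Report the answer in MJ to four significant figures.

The reservoir spacing is ΔT = 293.6 − 254 = 39.60 K.
The reversible limit is COP_R = T_C/ΔT = 6.414, so W_min = Q_C/COP = Q_C·ΔT/T_C.
W_min = 76.50 × 39.60/254.00 = 11.93 MJ.

11.93 MJ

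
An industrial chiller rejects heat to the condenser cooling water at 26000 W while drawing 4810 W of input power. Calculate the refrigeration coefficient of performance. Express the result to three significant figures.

4.41

The first law gives Q̇_H = Q̇_C + Ẇ, so the three rates are Q̇_C = 21190, Q̇_H = 26000, Ẇ = 4810 W.
COP_R = Q̇_C/Ẇ = 21190/4810 = 4.405.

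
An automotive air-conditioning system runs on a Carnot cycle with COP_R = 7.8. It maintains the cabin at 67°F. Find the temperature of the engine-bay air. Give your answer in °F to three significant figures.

135 °F

COP_R = T_C/(T_H − T_C) gives T_H − T_C = T_C/COP.
With T_C = 292.59 K, T_H = 292.59 × (1 + 1/7.8) = 330.11 K.
Converting, 330.11 K = 134.52°F.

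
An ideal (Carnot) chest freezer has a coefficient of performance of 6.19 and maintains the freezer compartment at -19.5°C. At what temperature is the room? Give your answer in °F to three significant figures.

70.7 °F

COP_R = T_C/(T_H − T_C) gives T_H − T_C = T_C/COP.
With T_C = 253.65 K, T_H = 253.65 × (1 + 1/6.19) = 294.63 K.
Converting, 294.63 K = 70.66°F.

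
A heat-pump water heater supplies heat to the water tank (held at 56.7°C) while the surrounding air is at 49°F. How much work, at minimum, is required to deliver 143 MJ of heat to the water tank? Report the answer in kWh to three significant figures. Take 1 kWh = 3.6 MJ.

5.69 kWh

In absolute terms T_C = 282.59 K and T_H = 329.85 K, so ΔT = 47.26 K.
The reversible limit is COP_HP = T_H/ΔT = 6.980, so W_min = Q_H/COP = Q_H·ΔT/T_H.
W_min = 143.0 × 47.26/329.85 = 20.49 MJ = 5.691 kWh.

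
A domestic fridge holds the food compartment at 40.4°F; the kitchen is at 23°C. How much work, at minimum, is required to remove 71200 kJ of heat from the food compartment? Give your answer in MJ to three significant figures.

In absolute terms T_C = 277.82 K and T_H = 296.15 K, so ΔT = 18.33 K.
The reversible limit is COP_R = T_C/ΔT = 15.15, so W_min = Q_C/COP = Q_C·ΔT/T_C.
W_min = 71200 × 18.33/277.82 = 4699 kJ = 4.699 MJ.

4.70 MJ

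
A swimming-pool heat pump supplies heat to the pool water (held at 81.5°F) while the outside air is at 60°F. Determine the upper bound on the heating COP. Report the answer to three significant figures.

In absolute terms T_C = 288.71 K and T_H = 300.65 K, so ΔT = 11.94 K.
For a reversible cycle, COP_Carnot = T_H/ΔT = 300.65/11.94 = 25.17.

25.2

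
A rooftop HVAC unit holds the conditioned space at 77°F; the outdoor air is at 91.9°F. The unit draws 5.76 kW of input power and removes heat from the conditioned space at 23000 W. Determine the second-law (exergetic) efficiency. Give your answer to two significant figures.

Converting, Q̇_C = 23000 W = 23.00 kW, so COP_actual = Q̇_C/Ẇ = 23.00/5.760 = 3.993.
In absolute terms T_C = 298.15 K and T_H = 306.43 K, so ΔT = 8.278 K.
COP_Carnot = T_C/ΔT = 298.15/8.278 = 36.02.
η_II = COP_actual/COP_Carnot = 3.993/36.02 = 0.1109.

0.11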